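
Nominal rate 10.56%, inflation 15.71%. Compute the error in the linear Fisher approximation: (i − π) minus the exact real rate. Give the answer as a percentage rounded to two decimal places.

-0.70%

Approximate: r ≈ 10.560% − 15.710% = -5.1500%
Exact: (1 + 0.1056)/(1 + 0.1571) − 1 = -4.4508%
Error = -5.1500% − (-4.4508%) = -0.6992% → -0.70%.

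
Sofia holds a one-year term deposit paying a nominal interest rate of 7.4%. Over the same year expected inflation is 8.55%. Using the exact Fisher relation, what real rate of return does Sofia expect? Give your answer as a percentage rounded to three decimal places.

By the Fisher relation, 1 + r = (1 + i)/(1 + π).
1 + r = 1.07400 / 1.08550 = 0.989406
r = 0.989406 − 1 = -1.0594%, i.e. -1.059%.

-1.059%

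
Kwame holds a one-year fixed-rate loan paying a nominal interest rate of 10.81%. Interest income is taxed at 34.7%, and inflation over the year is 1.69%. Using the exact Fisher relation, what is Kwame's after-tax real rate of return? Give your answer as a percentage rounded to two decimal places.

5.28%

After-tax nominal return = 10.81% × (1 − 0.347) = 7.05893%.
1 + r = 1.0705893 / 1.01690 = 1.052797
After-tax real rate = 1.052797 − 1 → 5.28%.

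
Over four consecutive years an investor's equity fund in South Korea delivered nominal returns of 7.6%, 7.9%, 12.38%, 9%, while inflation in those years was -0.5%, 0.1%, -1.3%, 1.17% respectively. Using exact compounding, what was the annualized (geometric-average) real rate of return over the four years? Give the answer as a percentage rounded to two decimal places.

Nominal growth factor = 1.0760 × 1.0790 × 1.1238 × 1.0900 = 1.42216256
Price-level growth factor = 0.9950 × 1.0010 × 0.9870 × 1.0117 = 0.99454872
Real growth factor = 1.42216256 / 0.99454872 = 1.42995767
Annualized real rate = 1.42995767^(1/4) − 1 = 9.3530% → 9.35%.

9.35%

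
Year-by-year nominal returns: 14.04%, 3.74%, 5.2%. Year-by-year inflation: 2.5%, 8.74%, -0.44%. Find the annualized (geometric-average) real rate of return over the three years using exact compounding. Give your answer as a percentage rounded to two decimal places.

3.90%

Compound the nominal returns: 1.1404 × 1.0374 × 1.0520 = 1.24456961.
Compound inflation: 1.0250 × 1.0874 × 0.9956 = 1.10968083.
Deflate: 1.24456961 / 1.10968083 = 1.12155638.
Annualized real rate = 1.12155638^(1/3) − 1 = 3.8980% → 3.90%.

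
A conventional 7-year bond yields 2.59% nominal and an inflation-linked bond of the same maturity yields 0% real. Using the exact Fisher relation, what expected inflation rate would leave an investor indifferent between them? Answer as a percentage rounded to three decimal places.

(1 + π) = (1 + i)/(1 + r) = 1.02590 / 1.00000 = 1.025900
Break-even inflation = 1.025900 − 1 → 2.590%.

2.590%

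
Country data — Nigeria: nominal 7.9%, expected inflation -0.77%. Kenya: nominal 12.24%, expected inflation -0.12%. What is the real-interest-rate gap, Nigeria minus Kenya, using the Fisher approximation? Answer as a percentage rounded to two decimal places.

-3.69%

Nigeria: 7.9% − (-0.77%) = 8.670%
Kenya: 12.24% − (-0.12%) = 12.360%
Differential = -3.690% → -3.69%.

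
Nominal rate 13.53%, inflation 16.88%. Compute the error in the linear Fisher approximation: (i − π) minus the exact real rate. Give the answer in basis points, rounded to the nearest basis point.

Approximate: r ≈ 13.530% − 16.880% = -3.3500%
Exact: (1 + 0.1353)/(1 + 0.1688) − 1 = -2.8662%
Error = -3.3500% − (-2.8662%) = -0.4838% → -48 basis points.

-48 basis points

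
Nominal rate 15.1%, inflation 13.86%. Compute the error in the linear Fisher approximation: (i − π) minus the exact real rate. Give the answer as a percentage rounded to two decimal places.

Approximate: r ≈ 15.100% − 13.860% = 1.2400%
Exact: (1 + 0.1510)/(1 + 0.1386) − 1 = 1.0891%
Error = 1.2400% − 1.0891% = 0.1509% → 0.15%.

0.15%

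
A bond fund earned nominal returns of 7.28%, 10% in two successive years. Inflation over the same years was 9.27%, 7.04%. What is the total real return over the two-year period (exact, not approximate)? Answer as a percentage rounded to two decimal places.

Nominal growth factor = 1.0728 × 1.1000 = 1.180080
Price-level growth factor = 1.0927 × 1.0704 = 1.169626
Real growth factor = 1.180080 / 1.169626 = 1.008938
Total real return = 1.008938 − 1 → 0.89%.

0.89%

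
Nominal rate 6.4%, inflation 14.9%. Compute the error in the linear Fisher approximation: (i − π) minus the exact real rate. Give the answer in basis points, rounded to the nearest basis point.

-110 basis points

Approximate: r ≈ 6.400% − 14.900% = -8.5000%
Exact: (1 + 0.0640)/(1 + 0.1490) − 1 = -7.3977%
Error = -8.5000% − (-7.3977%) = -1.1023% → -110 basis points.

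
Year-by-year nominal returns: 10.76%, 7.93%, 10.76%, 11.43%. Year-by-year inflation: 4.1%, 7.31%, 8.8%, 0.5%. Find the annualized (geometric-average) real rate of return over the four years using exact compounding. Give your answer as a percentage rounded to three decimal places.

Compound the nominal returns: 1.1076 × 1.0793 × 1.1076 × 1.1143 = 1.47540144.
Compound inflation: 1.0410 × 1.0731 × 1.0880 × 1.0050 = 1.22147865.
Deflate: 1.47540144 / 1.22147865 = 1.20788147.
Annualized real rate = 1.20788147^(1/4) − 1 = 4.8349% → 4.835%.

4.835%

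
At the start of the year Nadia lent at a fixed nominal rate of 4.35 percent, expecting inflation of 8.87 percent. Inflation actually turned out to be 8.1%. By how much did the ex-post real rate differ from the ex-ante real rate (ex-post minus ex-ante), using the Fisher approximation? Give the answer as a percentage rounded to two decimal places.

Ex-ante: 4.35% − 8.87% = -4.520%
Ex-post: 4.35% − 8.1% = -3.750%
Difference (ex-post − ex-ante) = 0.7700% → 0.77%.

0.77%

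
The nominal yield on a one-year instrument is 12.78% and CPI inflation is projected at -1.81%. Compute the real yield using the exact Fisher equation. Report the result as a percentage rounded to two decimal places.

By the Fisher relation, 1 + r = (1 + i)/(1 + π).
1 + r = 1.12780 / 0.98190 = 1.148589
r = 1.148589 − 1 = 14.8589%, i.e. 14.86%.

14.86%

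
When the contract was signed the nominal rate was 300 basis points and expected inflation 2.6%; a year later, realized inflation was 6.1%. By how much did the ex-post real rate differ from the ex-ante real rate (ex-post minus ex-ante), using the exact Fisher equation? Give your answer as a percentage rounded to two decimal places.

-3.31%

Ex-ante: (1 + 0.0300)/(1 + 0.0260) − 1 = 0.3899%
Ex-post: (1 + 0.0300)/(1 + 0.0610) − 1 = -2.9218%
Difference (ex-post − ex-ante) = -3.3116% → -3.31%.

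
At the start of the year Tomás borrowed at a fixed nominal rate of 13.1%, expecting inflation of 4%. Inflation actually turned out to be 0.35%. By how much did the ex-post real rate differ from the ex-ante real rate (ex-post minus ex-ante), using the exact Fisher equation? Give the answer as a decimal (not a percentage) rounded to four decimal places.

0.0396

Ex-ante: (1 + 0.1310)/(1 + 0.0400) − 1 = 8.7500%
Ex-post: (1 + 0.1310)/(1 + 0.0035) − 1 = 12.7055%
Difference (ex-post − ex-ante) = 3.9555% → 0.0396.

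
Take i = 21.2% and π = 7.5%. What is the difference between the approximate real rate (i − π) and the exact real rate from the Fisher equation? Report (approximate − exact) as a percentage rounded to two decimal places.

Approximate: r ≈ 21.200% − 7.500% = 13.7000%
Exact: (1 + 0.2120)/(1 + 0.0750) − 1 = 12.7442%
Error = 13.7000% − 12.7442% = 0.9558% → 0.96%.

0.96%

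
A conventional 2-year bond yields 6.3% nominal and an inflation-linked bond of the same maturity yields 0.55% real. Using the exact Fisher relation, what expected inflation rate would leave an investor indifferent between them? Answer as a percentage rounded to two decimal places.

(1 + π) = (1 + i)/(1 + r) = 1.06300 / 1.00550 = 1.057185
Break-even inflation = 1.057185 − 1 → 5.72%.

5.72%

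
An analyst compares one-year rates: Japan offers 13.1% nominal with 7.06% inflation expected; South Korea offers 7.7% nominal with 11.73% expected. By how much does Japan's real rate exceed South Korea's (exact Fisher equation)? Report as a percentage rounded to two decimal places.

Japan: (1 + 0.1310)/(1 + 0.0706) − 1 = 5.6417%
South Korea: (1 + 0.0770)/(1 + 0.1173) − 1 = -3.6069%
Differential = 5.6417% − (-3.6069%) = 9.2486% → 9.25%.

9.25%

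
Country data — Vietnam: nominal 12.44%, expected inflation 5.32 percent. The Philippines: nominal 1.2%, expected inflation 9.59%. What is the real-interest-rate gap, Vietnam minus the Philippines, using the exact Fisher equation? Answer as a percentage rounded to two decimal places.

14.42%

Vietnam: (1 + 0.1244)/(1 + 0.0532) − 1 = 6.7603%
The Philippines: (1 + 0.0120)/(1 + 0.0959) − 1 = -7.6558%
Differential = 6.7603% − (-7.6558%) = 14.4162% → 14.42%.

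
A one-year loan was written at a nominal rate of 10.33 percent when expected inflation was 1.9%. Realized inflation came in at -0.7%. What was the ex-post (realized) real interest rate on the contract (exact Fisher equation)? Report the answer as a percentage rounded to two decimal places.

Ex-post: (1 + 0.1033)/(1 − 0.0070) − 1 = 11.1078%
So the realized real rate is 11.11%.

11.11%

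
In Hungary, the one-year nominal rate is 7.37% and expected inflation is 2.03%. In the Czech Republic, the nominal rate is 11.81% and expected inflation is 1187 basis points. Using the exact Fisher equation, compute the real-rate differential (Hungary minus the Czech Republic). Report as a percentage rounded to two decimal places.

5.29%

Hungary: (1 + 0.0737)/(1 + 0.0203) − 1 = 5.2338%
The Czech Republic: (1 + 0.1181)/(1 + 0.1187) − 1 = -0.0536%
Differential = 5.2338% − (-0.0536%) = 5.2874% → 5.29%.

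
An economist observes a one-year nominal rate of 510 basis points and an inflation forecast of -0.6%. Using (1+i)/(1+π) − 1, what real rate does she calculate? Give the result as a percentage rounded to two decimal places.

5.73%

1 + r = 1.05100 / 0.99400 = 1.057344
r = 1.057344 − 1 = 5.7344%, i.e. 5.73%.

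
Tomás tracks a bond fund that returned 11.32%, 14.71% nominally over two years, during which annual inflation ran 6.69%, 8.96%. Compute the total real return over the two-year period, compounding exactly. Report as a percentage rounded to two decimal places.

Nominal growth factor = 1.1132 × 1.1471 = 1.276952
Price-level growth factor = 1.0669 × 1.0896 = 1.162494
Real growth factor = 1.276952 / 1.162494 = 1.098459
Total real return = 1.098459 − 1 → 9.85%.

9.85%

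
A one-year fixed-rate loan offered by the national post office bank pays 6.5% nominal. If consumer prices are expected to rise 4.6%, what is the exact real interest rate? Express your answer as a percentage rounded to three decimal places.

By the Fisher relation, 1 + r = (1 + i)/(1 + π).
1 + r = 1.06500 / 1.04600 = 1.018164
r = 1.018164 − 1 = 1.8164%, i.e. 1.816%.

1.816%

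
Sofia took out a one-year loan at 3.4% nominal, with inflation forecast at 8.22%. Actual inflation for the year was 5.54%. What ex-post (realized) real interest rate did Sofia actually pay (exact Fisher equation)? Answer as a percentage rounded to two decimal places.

-2.03%

Ex-post: (1 + 0.0340)/(1 + 0.0554) − 1 = -2.0277%
So the realized real rate is -2.03%.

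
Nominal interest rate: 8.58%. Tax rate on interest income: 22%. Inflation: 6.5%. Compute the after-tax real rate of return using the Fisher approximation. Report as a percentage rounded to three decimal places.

After-tax nominal return = 8.58% × (1 − 0.22) = 6.6924%.
r ≈ 6.6924% − 6.5% → 0.192%.

0.192%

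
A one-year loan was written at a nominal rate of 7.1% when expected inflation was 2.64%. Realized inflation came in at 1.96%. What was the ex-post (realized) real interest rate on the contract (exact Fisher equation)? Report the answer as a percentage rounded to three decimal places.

Ex-post: (1 + 0.0710)/(1 + 0.0196) − 1 = 5.0412%
So the realized real rate is 5.041%.

5.041%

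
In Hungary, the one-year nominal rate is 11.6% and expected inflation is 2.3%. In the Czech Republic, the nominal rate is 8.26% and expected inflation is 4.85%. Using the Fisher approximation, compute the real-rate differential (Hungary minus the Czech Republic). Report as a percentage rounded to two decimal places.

Hungary: 11.6% − 2.3% = 9.300%
The Czech Republic: 8.26% − 4.85% = 3.410%
Differential = 5.890% → 5.89%.

5.89%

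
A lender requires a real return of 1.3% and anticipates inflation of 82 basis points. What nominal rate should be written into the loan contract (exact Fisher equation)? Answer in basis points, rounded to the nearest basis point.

(1 + i) = (1 + r)(1 + π) = 1.01300 × 1.00820 = 1.0213066
i = 1.0213066 − 1, so the required nominal rate is 213 basis points.

213 basis points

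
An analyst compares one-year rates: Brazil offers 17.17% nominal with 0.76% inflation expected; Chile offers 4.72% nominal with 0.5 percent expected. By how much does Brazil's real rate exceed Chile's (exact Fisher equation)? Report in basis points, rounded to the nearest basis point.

Brazil: (1 + 0.1717)/(1 + 0.0076) − 1 = 16.2862%
Chile: (1 + 0.0472)/(1 + 0.0050) − 1 = 4.1990%
Differential = 16.2862% − 4.1990% = 12.0872% → 1209 basis points.

1209 basis points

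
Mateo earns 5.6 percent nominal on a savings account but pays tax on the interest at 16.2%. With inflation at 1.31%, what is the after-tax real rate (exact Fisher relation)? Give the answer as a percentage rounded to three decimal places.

After-tax nominal return = 5.6% × (1 − 0.162) = 4.6928%.
1 + r = 1.046928 / 1.01310 = 1.033391
After-tax real rate = 1.033391 − 1 → 3.339%.

3.339%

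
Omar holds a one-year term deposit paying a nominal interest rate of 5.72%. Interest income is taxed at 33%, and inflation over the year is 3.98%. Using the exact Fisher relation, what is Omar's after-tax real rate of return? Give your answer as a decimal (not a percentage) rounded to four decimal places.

-0.0014

After-tax nominal return = 5.72% × (1 − 0.33) = 3.8324%.
1 + r = 1.038324 / 1.03980 = 0.998580
After-tax real rate = 0.998580 − 1 → -0.0014.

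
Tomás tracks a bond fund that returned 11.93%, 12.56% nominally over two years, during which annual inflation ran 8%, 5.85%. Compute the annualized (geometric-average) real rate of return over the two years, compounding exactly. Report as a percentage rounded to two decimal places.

4.98%

Compound the nominal returns: 1.1193 × 1.1256 = 1.25988408.
Compound inflation: 1.0800 × 1.0585 = 1.14318000.
Deflate: 1.25988408 / 1.14318000 = 1.10208723.
Annualized real rate = 1.10208723^(1/2) − 1 = 4.9803% → 4.98%.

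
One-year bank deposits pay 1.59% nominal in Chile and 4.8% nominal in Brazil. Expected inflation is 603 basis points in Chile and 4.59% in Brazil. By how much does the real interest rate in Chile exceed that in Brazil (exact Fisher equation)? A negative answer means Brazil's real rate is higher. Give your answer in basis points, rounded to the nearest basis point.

Chile: (1 + 0.0159)/(1 + 0.0603) − 1 = -4.1875%
Brazil: (1 + 0.0480)/(1 + 0.0459) − 1 = 0.2008%
Differential = -4.1875% − 0.2008% = -4.3883% → -439 basis points.

-439 basis points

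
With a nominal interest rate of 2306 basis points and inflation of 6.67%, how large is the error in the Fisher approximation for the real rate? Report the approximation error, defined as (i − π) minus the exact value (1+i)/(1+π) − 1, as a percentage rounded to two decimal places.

1.02%

Approximate: r ≈ 23.060% − 6.670% = 16.3900%
Exact: (1 + 0.2306)/(1 + 0.0667) − 1 = 15.3651%
Error = 16.3900% − 15.3651% = 1.0249% → 1.02%.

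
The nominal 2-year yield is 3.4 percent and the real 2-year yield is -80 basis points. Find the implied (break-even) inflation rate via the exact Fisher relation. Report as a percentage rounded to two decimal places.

4.23%

(1 + π) = (1 + i)/(1 + r) = 1.03400 / 0.99200 = 1.042339
Break-even inflation = 1.042339 − 1 → 4.23%.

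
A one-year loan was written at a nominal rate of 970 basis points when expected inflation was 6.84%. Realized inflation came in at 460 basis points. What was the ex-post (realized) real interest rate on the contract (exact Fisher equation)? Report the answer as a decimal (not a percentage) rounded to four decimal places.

0.0488

Ex-post: (1 + 0.0970)/(1 + 0.0460) − 1 = 4.8757%
So the realized real rate is 0.0488.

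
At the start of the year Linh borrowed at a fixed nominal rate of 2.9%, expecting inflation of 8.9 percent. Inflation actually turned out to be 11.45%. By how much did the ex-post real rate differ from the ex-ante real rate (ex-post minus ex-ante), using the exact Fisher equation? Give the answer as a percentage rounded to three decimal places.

Ex-ante: (1 + 0.0290)/(1 + 0.0890) − 1 = -5.5096%
Ex-post: (1 + 0.0290)/(1 + 0.1145) − 1 = -7.6716%
Difference (ex-post − ex-ante) = -2.1620% → -2.162%.

-2.162%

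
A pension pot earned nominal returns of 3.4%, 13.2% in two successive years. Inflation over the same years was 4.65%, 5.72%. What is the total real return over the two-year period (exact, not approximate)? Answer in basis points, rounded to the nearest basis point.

580 basis points

Nominal growth factor = 1.0340 × 1.1320 = 1.170488
Price-level growth factor = 1.0465 × 1.0572 = 1.106360
Real growth factor = 1.170488 / 1.106360 = 1.057963
Total real return = 1.057963 − 1 → 580 basis points.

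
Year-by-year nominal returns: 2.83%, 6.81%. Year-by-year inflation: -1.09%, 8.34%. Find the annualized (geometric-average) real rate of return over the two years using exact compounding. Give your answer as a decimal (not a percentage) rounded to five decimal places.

0.01240

Compound the nominal returns: 1.0283 × 1.0681 = 1.09832723.
Compound inflation: 0.9891 × 1.0834 = 1.07159094.
Deflate: 1.09832723 / 1.07159094 = 1.02495009.
Annualized real rate = 1.02495009^(1/2) − 1 = 1.2398% → 0.01240.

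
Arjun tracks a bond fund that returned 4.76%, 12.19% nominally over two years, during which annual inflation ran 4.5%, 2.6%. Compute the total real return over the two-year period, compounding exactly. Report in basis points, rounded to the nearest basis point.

962 basis points

Nominal growth factor = 1.0476 × 1.1219 = 1.175302
Price-level growth factor = 1.0450 × 1.0260 = 1.072170
Real growth factor = 1.175302 / 1.072170 = 1.096190
Total real return = 1.096190 − 1 → 962 basis points.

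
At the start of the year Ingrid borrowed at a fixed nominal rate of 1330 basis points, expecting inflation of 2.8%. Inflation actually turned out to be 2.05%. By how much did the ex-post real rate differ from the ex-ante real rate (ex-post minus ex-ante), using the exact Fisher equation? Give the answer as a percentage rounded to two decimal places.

0.81%

Ex-ante: (1 + 0.1330)/(1 + 0.0280) − 1 = 10.2140%
Ex-post: (1 + 0.1330)/(1 + 0.0205) − 1 = 11.0240%
Difference (ex-post − ex-ante) = 0.8100% → 0.81%.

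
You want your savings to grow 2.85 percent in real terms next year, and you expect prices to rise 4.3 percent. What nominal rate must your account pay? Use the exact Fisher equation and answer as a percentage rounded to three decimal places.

7.273%

(1 + i) = (1 + r)(1 + π) = 1.02850 × 1.04300 = 1.0727255
i = 1.0727255 − 1, so the required nominal rate is 7.273%.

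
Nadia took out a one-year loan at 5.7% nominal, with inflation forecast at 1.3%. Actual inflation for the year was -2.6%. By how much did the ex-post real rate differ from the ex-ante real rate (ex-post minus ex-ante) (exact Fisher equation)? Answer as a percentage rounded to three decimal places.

4.178%

Ex-ante: (1 + 0.0570)/(1 + 0.0130) − 1 = 4.3435%
Ex-post: (1 + 0.0570)/(1 − 0.0260) − 1 = 8.5216%
Difference (ex-post − ex-ante) = 4.1780% → 4.178%.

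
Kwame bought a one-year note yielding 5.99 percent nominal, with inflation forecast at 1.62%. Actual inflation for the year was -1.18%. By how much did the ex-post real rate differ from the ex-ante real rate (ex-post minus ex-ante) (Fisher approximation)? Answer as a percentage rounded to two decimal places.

2.80%

Ex-ante: 5.99% − 1.62% = 4.370%
Ex-post: 5.99% − (-1.18%) = 7.170%
Difference (ex-post − ex-ante) = 2.8000% → 2.80%.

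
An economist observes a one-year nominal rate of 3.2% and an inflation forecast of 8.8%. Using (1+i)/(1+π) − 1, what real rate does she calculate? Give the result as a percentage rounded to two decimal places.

1 + r = 1.03200 / 1.08800 = 0.948529
r = 0.948529 − 1 = -5.1471%, i.e. -5.15%.

-5.15%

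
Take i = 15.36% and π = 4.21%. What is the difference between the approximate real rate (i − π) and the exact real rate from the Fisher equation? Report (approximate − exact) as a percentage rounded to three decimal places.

0.450%

Approximate: r ≈ 15.360% − 4.210% = 11.1500%
Exact: (1 + 0.1536)/(1 + 0.0421) − 1 = 10.69955%
Error = 11.1500% − 10.69955% = 0.45045% → 0.450%.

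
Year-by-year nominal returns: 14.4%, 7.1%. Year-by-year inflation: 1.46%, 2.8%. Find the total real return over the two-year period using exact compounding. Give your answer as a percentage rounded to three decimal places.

17.470%

Compound the nominal returns: 1.1440 × 1.0710 = 1.225224.
Compound inflation: 1.0146 × 1.0280 = 1.043009.
Deflate: 1.225224 / 1.043009 = 1.174701.
Total real return = 1.174701 − 1 → 17.470%.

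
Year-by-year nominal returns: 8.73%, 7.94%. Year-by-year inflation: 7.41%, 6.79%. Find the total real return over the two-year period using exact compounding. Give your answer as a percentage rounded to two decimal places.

2.32%

Compound the nominal returns: 1.0873 × 1.0794 = 1.173632.
Compound inflation: 1.0741 × 1.0679 = 1.147031.
Deflate: 1.173632 / 1.147031 = 1.023190.
Total real return = 1.023190 − 1 → 2.32%.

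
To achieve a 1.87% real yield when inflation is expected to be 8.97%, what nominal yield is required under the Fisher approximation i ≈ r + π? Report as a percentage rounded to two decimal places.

10.84%

i ≈ r + π = 1.87% + 8.97% = 10.84%.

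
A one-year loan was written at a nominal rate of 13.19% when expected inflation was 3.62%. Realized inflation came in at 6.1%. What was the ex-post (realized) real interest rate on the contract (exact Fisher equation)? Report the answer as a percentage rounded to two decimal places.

6.68%

Ex-post: (1 + 0.1319)/(1 + 0.0610) − 1 = 6.6824%
So the realized real rate is 6.68%.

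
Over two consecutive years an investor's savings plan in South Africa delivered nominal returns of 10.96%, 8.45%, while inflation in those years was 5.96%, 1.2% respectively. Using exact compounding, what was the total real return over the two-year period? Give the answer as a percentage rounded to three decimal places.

12.221%

Compound the nominal returns: 1.1096 × 1.0845 = 1.203361.
Compound inflation: 1.0596 × 1.0120 = 1.072315.
Deflate: 1.203361 / 1.072315 = 1.122208.
Total real return = 1.122208 − 1 → 12.221%.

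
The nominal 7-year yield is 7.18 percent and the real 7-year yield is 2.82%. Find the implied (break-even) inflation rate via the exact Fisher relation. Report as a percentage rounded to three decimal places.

(1 + π) = (1 + i)/(1 + r) = 1.07180 / 1.02820 = 1.042404
Break-even inflation = 1.042404 − 1 → 4.240%.

4.240%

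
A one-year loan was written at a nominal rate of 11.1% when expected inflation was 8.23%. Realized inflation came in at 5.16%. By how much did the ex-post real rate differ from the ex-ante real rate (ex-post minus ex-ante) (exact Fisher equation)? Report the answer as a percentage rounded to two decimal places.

3.00%

Ex-ante: (1 + 0.1110)/(1 + 0.0823) − 1 = 2.6518%
Ex-post: (1 + 0.1110)/(1 + 0.0516) − 1 = 5.6485%
Difference (ex-post − ex-ante) = 2.9968% → 3.00%.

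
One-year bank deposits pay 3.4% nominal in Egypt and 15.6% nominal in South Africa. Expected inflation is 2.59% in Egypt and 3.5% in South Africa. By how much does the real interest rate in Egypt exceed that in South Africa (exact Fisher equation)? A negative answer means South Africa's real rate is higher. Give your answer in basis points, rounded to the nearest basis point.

-1090 basis points

Egypt: (1 + 0.0340)/(1 + 0.0259) − 1 = 0.7896%
South Africa: (1 + 0.1560)/(1 + 0.0350) − 1 = 11.6908%
Differential = 0.7896% − 11.6908% = -10.9013% → -1090 basis points.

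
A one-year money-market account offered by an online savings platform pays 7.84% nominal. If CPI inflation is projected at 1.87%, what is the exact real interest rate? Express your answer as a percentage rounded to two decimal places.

By the Fisher identity, 1 + r = (1 + i)/(1 + π).
1 + r = 1.07840 / 1.01870 = 1.058604
r = 1.058604 − 1 = 5.8604%, i.e. 5.86%.

5.86%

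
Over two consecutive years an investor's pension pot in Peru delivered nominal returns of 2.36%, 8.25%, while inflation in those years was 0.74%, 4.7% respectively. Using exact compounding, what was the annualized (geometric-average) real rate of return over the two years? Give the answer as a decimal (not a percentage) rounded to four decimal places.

0.0250

Nominal growth factor = 1.0236 × 1.0825 = 1.10804700
Price-level growth factor = 1.0074 × 1.0470 = 1.05474780
Real growth factor = 1.10804700 / 1.05474780 = 1.05053265
Annualized real rate = 1.05053265^(1/2) − 1 = 2.4955% → 0.0250.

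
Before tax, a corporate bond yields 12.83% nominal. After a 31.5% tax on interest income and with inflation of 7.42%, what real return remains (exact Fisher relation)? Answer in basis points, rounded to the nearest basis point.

127 basis points

After-tax nominal return = 12.83% × (1 − 0.315) = 8.78855%.
1 + r = 1.0878855 / 1.07420 = 1.012740
After-tax real rate = 1.012740 − 1 → 127 basis points.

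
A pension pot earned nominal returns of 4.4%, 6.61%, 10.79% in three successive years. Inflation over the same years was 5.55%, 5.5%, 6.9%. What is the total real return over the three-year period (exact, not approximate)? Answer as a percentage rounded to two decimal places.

Nominal growth factor = 1.0440 × 1.0661 × 1.1079 = 1.233102
Price-level growth factor = 1.0555 × 1.0550 × 1.0690 = 1.190388
Real growth factor = 1.233102 / 1.190388 = 1.035883
Total real return = 1.035883 − 1 → 3.59%.

3.59%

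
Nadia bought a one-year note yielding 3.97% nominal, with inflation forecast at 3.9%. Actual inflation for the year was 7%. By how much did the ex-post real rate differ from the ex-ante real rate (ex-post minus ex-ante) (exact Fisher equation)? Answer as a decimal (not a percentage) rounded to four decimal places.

-0.0290

Ex-ante: (1 + 0.0397)/(1 + 0.0390) − 1 = 0.0674%
Ex-post: (1 + 0.0397)/(1 + 0.0700) − 1 = -2.8318%
Difference (ex-post − ex-ante) = -2.8991% → -0.0290.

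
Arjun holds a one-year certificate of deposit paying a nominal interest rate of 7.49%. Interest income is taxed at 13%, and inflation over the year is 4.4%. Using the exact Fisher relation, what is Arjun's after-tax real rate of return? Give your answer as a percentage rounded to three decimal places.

2.027%

After-tax nominal return = 7.49% × (1 − 0.13) = 6.5163%.
1 + r = 1.065163 / 1.04400 = 1.020271
After-tax real rate = 1.020271 − 1 → 2.027%.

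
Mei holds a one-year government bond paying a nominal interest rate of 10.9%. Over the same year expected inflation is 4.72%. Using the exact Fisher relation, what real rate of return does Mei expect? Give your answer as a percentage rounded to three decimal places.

1 + r = 1.10900 / 1.04720 = 1.0590145
r = 1.0590145 − 1 = 5.90145%, i.e. 5.901%.

5.901%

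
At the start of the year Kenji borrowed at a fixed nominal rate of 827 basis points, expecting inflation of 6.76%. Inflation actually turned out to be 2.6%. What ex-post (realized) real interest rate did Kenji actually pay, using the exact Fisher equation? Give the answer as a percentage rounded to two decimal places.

Ex-post: (1 + 0.0827)/(1 + 0.0260) − 1 = 5.5263%
So the realized real rate is 5.53%.

5.53%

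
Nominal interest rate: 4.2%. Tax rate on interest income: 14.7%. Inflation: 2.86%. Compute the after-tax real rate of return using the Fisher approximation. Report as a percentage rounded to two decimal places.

After-tax nominal return = 4.2% × (1 − 0.147) = 3.5826%.
r ≈ 3.5826% − 2.86% → 0.72%.

0.72%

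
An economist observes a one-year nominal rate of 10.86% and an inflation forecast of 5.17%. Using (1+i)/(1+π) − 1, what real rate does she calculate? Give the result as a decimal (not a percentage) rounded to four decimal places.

0.0541

1 + r = 1.10860 / 1.05170 = 1.054103
r = 1.054103 − 1 = 5.4103%, i.e. 0.0541.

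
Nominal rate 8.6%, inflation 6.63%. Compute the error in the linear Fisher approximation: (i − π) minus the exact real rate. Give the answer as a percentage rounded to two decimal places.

0.12%

Approximate: r ≈ 8.600% − 6.630% = 1.9700%
Exact: (1 + 0.0860)/(1 + 0.0663) − 1 = 1.8475%
Error = 1.9700% − 1.8475% = 0.1225% → 0.12%.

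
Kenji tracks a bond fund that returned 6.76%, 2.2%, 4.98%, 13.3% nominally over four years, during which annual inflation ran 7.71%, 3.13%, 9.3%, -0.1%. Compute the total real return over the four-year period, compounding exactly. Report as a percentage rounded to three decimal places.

Compound the nominal returns: 1.0676 × 1.0220 × 1.0498 × 1.1330 = 1.297765.
Compound inflation: 1.0771 × 1.0313 × 1.0930 × 0.9990 = 1.212905.
Deflate: 1.297765 / 1.212905 = 1.069964.
Total real return = 1.069964 − 1 → 6.996%.

6.996%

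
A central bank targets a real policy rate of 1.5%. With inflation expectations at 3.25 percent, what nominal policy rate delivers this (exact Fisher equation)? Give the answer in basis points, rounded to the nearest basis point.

480 basis points

(1 + i) = (1 + r)(1 + π) = 1.01500 × 1.03250 = 1.0479875
i = 1.0479875 − 1, so the required nominal rate is 480 basis points.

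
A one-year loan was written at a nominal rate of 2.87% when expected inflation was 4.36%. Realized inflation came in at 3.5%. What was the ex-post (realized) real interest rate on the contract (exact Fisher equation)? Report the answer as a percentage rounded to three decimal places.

-0.609%

Ex-post: (1 + 0.0287)/(1 + 0.0350) − 1 = -0.6087%
So the realized real rate is -0.609%.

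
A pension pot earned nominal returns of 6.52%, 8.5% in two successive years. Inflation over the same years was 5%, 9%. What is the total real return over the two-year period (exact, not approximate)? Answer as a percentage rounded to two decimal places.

0.98%

Nominal growth factor = 1.0652 × 1.0850 = 1.155742
Price-level growth factor = 1.0500 × 1.0900 = 1.144500
Real growth factor = 1.155742 / 1.144500 = 1.009823
Total real return = 1.009823 − 1 → 0.98%.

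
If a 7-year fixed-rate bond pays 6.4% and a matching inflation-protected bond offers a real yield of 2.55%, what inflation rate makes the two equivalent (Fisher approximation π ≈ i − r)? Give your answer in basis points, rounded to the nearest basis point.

π ≈ i − r = 6.4% − 2.55% → 385 basis points.

385 basis points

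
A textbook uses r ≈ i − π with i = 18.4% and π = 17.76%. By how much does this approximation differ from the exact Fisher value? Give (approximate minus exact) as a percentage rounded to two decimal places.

0.10%

Approximate: r ≈ 18.400% − 17.760% = 0.6400%
Exact: (1 + 0.1840)/(1 + 0.1776) − 1 = 0.5435%
Error = 0.6400% − 0.5435% = 0.0965% → 0.10%.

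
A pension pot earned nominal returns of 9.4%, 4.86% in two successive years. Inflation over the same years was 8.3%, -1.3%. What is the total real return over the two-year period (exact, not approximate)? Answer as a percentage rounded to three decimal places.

7.320%

Compound the nominal returns: 1.0940 × 1.0486 = 1.147168.
Compound inflation: 1.0830 × 0.9870 = 1.068921.
Deflate: 1.147168 / 1.068921 = 1.073202.
Total real return = 1.073202 − 1 → 7.320%.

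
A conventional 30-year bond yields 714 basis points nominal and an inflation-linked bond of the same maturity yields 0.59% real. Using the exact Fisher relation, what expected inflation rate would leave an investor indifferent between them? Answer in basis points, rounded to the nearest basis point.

(1 + π) = (1 + i)/(1 + r) = 1.07140 / 1.00590 = 1.065116
Break-even inflation = 1.065116 − 1 → 651 basis points.

651 basis points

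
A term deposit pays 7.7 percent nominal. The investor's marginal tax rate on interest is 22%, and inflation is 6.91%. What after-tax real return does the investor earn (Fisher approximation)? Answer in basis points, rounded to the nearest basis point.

After-tax nominal return = 7.7% × (1 − 0.22) = 6.0060%.
r ≈ 6.0060% − 6.91% → -90 basis points.

-90 basis points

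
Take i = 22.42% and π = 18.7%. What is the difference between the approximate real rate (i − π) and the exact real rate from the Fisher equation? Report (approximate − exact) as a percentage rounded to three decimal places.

0.586%

Approximate: r ≈ 22.420% − 18.700% = 3.7200%
Exact: (1 + 0.2242)/(1 + 0.1870) − 1 = 3.1340%
Error = 3.7200% − 3.1340% = 0.5860% → 0.586%.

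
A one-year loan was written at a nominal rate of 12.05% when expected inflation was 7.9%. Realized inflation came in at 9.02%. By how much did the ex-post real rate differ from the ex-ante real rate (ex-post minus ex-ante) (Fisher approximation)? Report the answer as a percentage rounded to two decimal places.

-1.12%

Ex-ante: 12.05% − 7.9% = 4.150%
Ex-post: 12.05% − 9.02% = 3.030%
Difference (ex-post − ex-ante) = -1.1200% → -1.12%.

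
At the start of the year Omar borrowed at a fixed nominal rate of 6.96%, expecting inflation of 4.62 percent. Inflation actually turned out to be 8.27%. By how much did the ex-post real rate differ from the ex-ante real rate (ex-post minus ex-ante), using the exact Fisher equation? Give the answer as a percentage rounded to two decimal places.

-3.45%

Ex-ante: (1 + 0.0696)/(1 + 0.0462) − 1 = 2.2367%
Ex-post: (1 + 0.0696)/(1 + 0.0827) − 1 = -1.2099%
Difference (ex-post − ex-ante) = -3.4466% → -3.45%.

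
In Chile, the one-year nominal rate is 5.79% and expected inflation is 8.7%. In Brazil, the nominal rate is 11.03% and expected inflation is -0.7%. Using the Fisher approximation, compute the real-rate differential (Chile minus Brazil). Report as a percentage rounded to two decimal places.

Chile: 5.79% − 8.7% = -2.910%
Brazil: 11.03% − (-0.7%) = 11.730%
Differential = -14.640% → -14.64%.

-14.64%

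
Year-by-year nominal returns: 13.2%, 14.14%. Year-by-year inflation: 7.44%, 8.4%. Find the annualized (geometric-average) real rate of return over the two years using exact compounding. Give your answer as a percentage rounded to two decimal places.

Compound the nominal returns: 1.1320 × 1.1414 = 1.29206480.
Compound inflation: 1.0744 × 1.0840 = 1.16464960.
Deflate: 1.29206480 / 1.16464960 = 1.10940218.
Annualized real rate = 1.10940218^(1/2) − 1 = 5.3282% → 5.33%.

5.33%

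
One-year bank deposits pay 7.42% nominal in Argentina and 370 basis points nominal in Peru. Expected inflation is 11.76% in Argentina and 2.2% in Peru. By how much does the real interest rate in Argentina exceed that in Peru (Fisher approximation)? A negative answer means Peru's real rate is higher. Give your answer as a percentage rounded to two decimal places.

Argentina: 7.42% − 11.76% = -4.340%
Peru: 3.7% − 2.2% = 1.500%
Differential = -5.840% → -5.84%.

-5.84%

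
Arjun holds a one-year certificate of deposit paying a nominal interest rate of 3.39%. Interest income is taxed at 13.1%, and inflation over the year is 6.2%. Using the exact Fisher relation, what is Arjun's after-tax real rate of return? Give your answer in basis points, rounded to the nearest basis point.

-306 basis points

After-tax nominal return = 3.39% × (1 − 0.131) = 2.94591%.
1 + r = 1.0294591 / 1.06200 = 0.969359
After-tax real rate = 0.969359 − 1 → -306 basis points.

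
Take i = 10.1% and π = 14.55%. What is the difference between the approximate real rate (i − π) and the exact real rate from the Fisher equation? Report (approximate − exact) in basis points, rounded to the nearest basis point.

Approximate: r ≈ 10.100% − 14.550% = -4.4500%
Exact: (1 + 0.1010)/(1 + 0.1455) − 1 = -3.8848%
Error = -4.4500% − (-3.8848%) = -0.5652% → -57 basis points.

-57 basis points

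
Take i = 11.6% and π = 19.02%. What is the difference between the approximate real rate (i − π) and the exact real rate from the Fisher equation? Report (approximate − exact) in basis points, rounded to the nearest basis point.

Approximate: r ≈ 11.600% − 19.020% = -7.4200%
Exact: (1 + 0.1160)/(1 + 0.1902) − 1 = -6.2342%
Error = -7.4200% − (-6.2342%) = -1.1858% → -119 basis points.

-119 basis points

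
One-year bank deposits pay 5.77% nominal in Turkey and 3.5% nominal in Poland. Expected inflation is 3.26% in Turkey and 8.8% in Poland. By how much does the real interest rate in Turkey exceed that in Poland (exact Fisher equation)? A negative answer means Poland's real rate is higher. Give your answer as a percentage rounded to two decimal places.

Turkey: (1 + 0.0577)/(1 + 0.0326) − 1 = 2.4308%
Poland: (1 + 0.0350)/(1 + 0.0880) − 1 = -4.8713%
Differential = 2.4308% − (-4.8713%) = 7.3021% → 7.30%.

7.30%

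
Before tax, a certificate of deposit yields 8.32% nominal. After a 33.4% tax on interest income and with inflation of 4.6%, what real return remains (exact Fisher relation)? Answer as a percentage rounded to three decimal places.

0.900%

After-tax nominal return = 8.32% × (1 − 0.334) = 5.54112%.
1 + r = 1.0554112 / 1.04600 = 1.008997
After-tax real rate = 1.008997 − 1 → 0.900%.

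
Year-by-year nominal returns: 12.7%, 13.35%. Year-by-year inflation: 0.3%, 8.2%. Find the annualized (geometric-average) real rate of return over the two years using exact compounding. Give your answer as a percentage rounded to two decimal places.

Compound the nominal returns: 1.1270 × 1.1335 = 1.27745450.
Compound inflation: 1.0030 × 1.0820 = 1.08524600.
Deflate: 1.27745450 / 1.08524600 = 1.17711054.
Annualized real rate = 1.17711054^(1/2) − 1 = 8.4947% → 8.49%.

8.49%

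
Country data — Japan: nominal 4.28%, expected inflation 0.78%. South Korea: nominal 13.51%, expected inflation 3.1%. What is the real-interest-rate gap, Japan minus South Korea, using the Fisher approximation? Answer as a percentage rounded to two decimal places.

Japan: 4.28% − 0.78% = 3.500%
South Korea: 13.51% − 3.1% = 10.410%
Differential = -6.910% → -6.91%.

-6.91%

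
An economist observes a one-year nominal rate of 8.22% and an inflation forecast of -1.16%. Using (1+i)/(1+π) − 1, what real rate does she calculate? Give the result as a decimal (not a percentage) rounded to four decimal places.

0.0949

1 + r = 1.08220 / 0.98840 = 1.094901
r = 1.094901 − 1 = 9.4901%, i.e. 0.0949.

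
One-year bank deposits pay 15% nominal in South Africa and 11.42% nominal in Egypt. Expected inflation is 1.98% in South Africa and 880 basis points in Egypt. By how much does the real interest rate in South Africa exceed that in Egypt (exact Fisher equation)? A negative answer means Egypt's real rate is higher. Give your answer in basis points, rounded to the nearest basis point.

South Africa: (1 + 0.1500)/(1 + 0.0198) − 1 = 12.7672%
Egypt: (1 + 0.1142)/(1 + 0.0880) − 1 = 2.4081%
Differential = 12.7672% − 2.4081% = 10.3591% → 1036 basis points.

1036 basis points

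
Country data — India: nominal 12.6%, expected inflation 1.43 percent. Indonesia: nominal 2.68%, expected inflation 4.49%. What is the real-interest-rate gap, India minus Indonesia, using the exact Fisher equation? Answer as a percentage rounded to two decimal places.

India: (1 + 0.1260)/(1 + 0.0143) − 1 = 11.0125%
Indonesia: (1 + 0.0268)/(1 + 0.0449) − 1 = -1.7322%
Differential = 11.0125% − (-1.7322%) = 12.7447% → 12.74%.

12.74%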